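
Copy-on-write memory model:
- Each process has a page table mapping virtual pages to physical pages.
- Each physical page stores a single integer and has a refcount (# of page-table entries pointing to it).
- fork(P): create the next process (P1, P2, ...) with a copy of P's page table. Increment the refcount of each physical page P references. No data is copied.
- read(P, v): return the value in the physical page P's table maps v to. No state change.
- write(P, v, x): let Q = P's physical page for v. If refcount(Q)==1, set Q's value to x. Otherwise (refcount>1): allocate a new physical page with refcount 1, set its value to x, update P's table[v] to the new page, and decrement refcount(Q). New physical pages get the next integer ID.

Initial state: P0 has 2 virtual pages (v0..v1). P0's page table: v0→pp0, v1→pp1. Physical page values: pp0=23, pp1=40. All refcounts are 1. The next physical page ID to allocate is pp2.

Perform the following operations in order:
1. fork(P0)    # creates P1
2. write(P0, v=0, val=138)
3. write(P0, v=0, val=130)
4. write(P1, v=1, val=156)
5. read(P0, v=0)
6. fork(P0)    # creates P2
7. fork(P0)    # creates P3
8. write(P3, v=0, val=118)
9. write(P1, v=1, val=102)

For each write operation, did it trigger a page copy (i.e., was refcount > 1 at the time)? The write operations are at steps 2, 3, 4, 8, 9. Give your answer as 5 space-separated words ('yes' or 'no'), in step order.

Op 1: fork(P0) -> P1. 2 ppages; refcounts: pp0:2 pp1:2
Op 2: write(P0, v0, 138). refcount(pp0)=2>1 -> COPY to pp2. 3 ppages; refcounts: pp0:1 pp1:2 pp2:1
Op 3: write(P0, v0, 130). refcount(pp2)=1 -> write in place. 3 ppages; refcounts: pp0:1 pp1:2 pp2:1
Op 4: write(P1, v1, 156). refcount(pp1)=2>1 -> COPY to pp3. 4 ppages; refcounts: pp0:1 pp1:1 pp2:1 pp3:1
Op 5: read(P0, v0) -> 130. No state change.
Op 6: fork(P0) -> P2. 4 ppages; refcounts: pp0:1 pp1:2 pp2:2 pp3:1
Op 7: fork(P0) -> P3. 4 ppages; refcounts: pp0:1 pp1:3 pp2:3 pp3:1
Op 8: write(P3, v0, 118). refcount(pp2)=3>1 -> COPY to pp4. 5 ppages; refcounts: pp0:1 pp1:3 pp2:2 pp3:1 pp4:1
Op 9: write(P1, v1, 102). refcount(pp3)=1 -> write in place. 5 ppages; refcounts: pp0:1 pp1:3 pp2:2 pp3:1 pp4:1

yes no yes yes no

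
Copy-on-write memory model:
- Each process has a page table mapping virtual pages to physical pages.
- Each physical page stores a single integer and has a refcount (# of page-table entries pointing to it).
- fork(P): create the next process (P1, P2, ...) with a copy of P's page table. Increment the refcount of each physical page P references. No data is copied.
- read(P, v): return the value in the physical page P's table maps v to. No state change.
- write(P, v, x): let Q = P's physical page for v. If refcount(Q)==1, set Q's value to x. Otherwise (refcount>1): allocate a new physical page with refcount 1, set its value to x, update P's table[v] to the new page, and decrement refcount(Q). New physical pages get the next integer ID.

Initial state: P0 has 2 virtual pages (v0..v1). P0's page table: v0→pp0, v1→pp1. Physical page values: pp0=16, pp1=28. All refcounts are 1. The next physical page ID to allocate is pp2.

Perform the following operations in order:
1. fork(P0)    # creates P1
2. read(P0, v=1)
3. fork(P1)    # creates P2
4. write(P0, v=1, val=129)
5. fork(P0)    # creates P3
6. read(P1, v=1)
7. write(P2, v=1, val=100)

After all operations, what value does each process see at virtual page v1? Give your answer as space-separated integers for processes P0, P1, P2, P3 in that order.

Op 1: fork(P0) -> P1. 2 ppages; refcounts: pp0:2 pp1:2
Op 2: read(P0, v1) -> 28. No state change.
Op 3: fork(P1) -> P2. 2 ppages; refcounts: pp0:3 pp1:3
Op 4: write(P0, v1, 129). refcount(pp1)=3>1 -> COPY to pp2. 3 ppages; refcounts: pp0:3 pp1:2 pp2:1
Op 5: fork(P0) -> P3. 3 ppages; refcounts: pp0:4 pp1:2 pp2:2
Op 6: read(P1, v1) -> 28. No state change.
Op 7: write(P2, v1, 100). refcount(pp1)=2>1 -> COPY to pp3. 4 ppages; refcounts: pp0:4 pp1:1 pp2:2 pp3:1
P0: v1 -> pp2 = 129
P1: v1 -> pp1 = 28
P2: v1 -> pp3 = 100
P3: v1 -> pp2 = 129

Answer: 129 28 100 129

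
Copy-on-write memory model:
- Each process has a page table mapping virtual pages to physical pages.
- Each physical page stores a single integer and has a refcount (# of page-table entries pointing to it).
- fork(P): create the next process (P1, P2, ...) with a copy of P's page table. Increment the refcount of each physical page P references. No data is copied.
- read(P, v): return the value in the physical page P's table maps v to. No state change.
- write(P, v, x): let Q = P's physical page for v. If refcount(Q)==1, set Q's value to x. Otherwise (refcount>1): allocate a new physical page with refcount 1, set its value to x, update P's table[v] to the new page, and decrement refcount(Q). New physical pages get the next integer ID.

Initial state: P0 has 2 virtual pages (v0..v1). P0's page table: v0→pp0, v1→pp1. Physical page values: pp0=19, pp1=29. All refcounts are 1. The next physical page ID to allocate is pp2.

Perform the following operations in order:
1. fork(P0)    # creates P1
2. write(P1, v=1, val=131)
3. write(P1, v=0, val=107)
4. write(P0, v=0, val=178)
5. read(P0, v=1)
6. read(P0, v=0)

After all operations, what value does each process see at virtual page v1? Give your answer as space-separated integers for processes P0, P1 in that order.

Op 1: fork(P0) -> P1. 2 ppages; refcounts: pp0:2 pp1:2
Op 2: write(P1, v1, 131). refcount(pp1)=2>1 -> COPY to pp2. 3 ppages; refcounts: pp0:2 pp1:1 pp2:1
Op 3: write(P1, v0, 107). refcount(pp0)=2>1 -> COPY to pp3. 4 ppages; refcounts: pp0:1 pp1:1 pp2:1 pp3:1
Op 4: write(P0, v0, 178). refcount(pp0)=1 -> write in place. 4 ppages; refcounts: pp0:1 pp1:1 pp2:1 pp3:1
Op 5: read(P0, v1) -> 29. No state change.
Op 6: read(P0, v0) -> 178. No state change.
P0: v1 -> pp1 = 29
P1: v1 -> pp2 = 131

Answer: 29 131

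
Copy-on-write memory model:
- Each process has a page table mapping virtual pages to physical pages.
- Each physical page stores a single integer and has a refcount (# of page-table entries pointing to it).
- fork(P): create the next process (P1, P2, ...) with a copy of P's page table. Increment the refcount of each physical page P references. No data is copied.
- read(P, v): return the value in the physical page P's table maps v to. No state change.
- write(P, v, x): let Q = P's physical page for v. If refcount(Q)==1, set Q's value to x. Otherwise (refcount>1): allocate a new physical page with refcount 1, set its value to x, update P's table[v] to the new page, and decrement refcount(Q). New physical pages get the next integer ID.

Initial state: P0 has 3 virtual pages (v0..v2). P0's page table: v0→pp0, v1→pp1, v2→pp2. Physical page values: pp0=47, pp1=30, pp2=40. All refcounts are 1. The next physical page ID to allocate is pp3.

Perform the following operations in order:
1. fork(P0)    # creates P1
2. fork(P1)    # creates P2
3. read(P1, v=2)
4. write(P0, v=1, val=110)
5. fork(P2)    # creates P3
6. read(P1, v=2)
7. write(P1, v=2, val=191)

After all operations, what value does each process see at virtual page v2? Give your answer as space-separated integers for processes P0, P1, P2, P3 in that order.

Op 1: fork(P0) -> P1. 3 ppages; refcounts: pp0:2 pp1:2 pp2:2
Op 2: fork(P1) -> P2. 3 ppages; refcounts: pp0:3 pp1:3 pp2:3
Op 3: read(P1, v2) -> 40. No state change.
Op 4: write(P0, v1, 110). refcount(pp1)=3>1 -> COPY to pp3. 4 ppages; refcounts: pp0:3 pp1:2 pp2:3 pp3:1
Op 5: fork(P2) -> P3. 4 ppages; refcounts: pp0:4 pp1:3 pp2:4 pp3:1
Op 6: read(P1, v2) -> 40. No state change.
Op 7: write(P1, v2, 191). refcount(pp2)=4>1 -> COPY to pp4. 5 ppages; refcounts: pp0:4 pp1:3 pp2:3 pp3:1 pp4:1
P0: v2 -> pp2 = 40
P1: v2 -> pp4 = 191
P2: v2 -> pp2 = 40
P3: v2 -> pp2 = 40

Answer: 40 191 40 40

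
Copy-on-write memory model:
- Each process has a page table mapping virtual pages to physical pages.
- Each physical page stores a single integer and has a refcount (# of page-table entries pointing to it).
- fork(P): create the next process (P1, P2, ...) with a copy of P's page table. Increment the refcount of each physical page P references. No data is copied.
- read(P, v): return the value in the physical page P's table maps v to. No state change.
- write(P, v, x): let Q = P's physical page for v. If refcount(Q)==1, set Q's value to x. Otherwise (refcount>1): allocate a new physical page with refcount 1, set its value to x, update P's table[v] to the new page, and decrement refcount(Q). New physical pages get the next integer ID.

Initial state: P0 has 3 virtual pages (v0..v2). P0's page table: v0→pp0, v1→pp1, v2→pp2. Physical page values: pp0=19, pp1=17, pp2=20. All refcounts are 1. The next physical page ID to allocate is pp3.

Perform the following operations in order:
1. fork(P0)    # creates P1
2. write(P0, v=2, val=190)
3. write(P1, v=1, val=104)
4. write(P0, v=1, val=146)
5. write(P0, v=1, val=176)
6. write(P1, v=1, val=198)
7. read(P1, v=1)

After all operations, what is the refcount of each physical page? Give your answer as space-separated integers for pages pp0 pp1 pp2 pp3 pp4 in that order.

Answer: 2 1 1 1 1

Derivation:
Op 1: fork(P0) -> P1. 3 ppages; refcounts: pp0:2 pp1:2 pp2:2
Op 2: write(P0, v2, 190). refcount(pp2)=2>1 -> COPY to pp3. 4 ppages; refcounts: pp0:2 pp1:2 pp2:1 pp3:1
Op 3: write(P1, v1, 104). refcount(pp1)=2>1 -> COPY to pp4. 5 ppages; refcounts: pp0:2 pp1:1 pp2:1 pp3:1 pp4:1
Op 4: write(P0, v1, 146). refcount(pp1)=1 -> write in place. 5 ppages; refcounts: pp0:2 pp1:1 pp2:1 pp3:1 pp4:1
Op 5: write(P0, v1, 176). refcount(pp1)=1 -> write in place. 5 ppages; refcounts: pp0:2 pp1:1 pp2:1 pp3:1 pp4:1
Op 6: write(P1, v1, 198). refcount(pp4)=1 -> write in place. 5 ppages; refcounts: pp0:2 pp1:1 pp2:1 pp3:1 pp4:1
Op 7: read(P1, v1) -> 198. No state change.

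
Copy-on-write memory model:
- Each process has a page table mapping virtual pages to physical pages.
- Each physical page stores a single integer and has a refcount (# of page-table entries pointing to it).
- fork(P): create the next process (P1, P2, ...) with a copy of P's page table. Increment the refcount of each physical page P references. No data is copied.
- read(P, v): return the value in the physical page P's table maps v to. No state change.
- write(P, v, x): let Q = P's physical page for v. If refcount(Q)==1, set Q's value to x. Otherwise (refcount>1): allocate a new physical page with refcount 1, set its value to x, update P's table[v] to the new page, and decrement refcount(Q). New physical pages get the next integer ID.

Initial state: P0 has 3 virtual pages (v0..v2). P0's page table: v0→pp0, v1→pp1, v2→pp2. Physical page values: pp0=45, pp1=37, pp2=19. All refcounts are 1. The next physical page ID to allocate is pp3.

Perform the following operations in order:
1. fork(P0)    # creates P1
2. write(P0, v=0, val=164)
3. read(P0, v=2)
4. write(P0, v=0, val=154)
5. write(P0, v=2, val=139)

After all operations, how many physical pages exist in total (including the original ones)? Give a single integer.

Answer: 5

Derivation:
Op 1: fork(P0) -> P1. 3 ppages; refcounts: pp0:2 pp1:2 pp2:2
Op 2: write(P0, v0, 164). refcount(pp0)=2>1 -> COPY to pp3. 4 ppages; refcounts: pp0:1 pp1:2 pp2:2 pp3:1
Op 3: read(P0, v2) -> 19. No state change.
Op 4: write(P0, v0, 154). refcount(pp3)=1 -> write in place. 4 ppages; refcounts: pp0:1 pp1:2 pp2:2 pp3:1
Op 5: write(P0, v2, 139). refcount(pp2)=2>1 -> COPY to pp4. 5 ppages; refcounts: pp0:1 pp1:2 pp2:1 pp3:1 pp4:1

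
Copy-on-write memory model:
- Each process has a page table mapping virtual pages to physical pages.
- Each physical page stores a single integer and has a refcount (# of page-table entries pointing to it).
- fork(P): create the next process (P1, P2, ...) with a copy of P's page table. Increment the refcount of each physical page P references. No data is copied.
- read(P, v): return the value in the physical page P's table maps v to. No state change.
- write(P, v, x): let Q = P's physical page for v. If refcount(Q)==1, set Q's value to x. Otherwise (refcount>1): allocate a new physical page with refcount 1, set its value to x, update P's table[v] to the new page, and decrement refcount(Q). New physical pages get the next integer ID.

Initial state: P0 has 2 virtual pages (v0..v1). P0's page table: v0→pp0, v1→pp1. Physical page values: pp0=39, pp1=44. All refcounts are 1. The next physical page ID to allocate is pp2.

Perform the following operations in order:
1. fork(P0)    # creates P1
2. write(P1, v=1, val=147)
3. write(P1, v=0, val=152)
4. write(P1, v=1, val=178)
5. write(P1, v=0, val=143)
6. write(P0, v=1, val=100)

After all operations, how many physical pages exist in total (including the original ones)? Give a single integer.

Answer: 4

Derivation:
Op 1: fork(P0) -> P1. 2 ppages; refcounts: pp0:2 pp1:2
Op 2: write(P1, v1, 147). refcount(pp1)=2>1 -> COPY to pp2. 3 ppages; refcounts: pp0:2 pp1:1 pp2:1
Op 3: write(P1, v0, 152). refcount(pp0)=2>1 -> COPY to pp3. 4 ppages; refcounts: pp0:1 pp1:1 pp2:1 pp3:1
Op 4: write(P1, v1, 178). refcount(pp2)=1 -> write in place. 4 ppages; refcounts: pp0:1 pp1:1 pp2:1 pp3:1
Op 5: write(P1, v0, 143). refcount(pp3)=1 -> write in place. 4 ppages; refcounts: pp0:1 pp1:1 pp2:1 pp3:1
Op 6: write(P0, v1, 100). refcount(pp1)=1 -> write in place. 4 ppages; refcounts: pp0:1 pp1:1 pp2:1 pp3:1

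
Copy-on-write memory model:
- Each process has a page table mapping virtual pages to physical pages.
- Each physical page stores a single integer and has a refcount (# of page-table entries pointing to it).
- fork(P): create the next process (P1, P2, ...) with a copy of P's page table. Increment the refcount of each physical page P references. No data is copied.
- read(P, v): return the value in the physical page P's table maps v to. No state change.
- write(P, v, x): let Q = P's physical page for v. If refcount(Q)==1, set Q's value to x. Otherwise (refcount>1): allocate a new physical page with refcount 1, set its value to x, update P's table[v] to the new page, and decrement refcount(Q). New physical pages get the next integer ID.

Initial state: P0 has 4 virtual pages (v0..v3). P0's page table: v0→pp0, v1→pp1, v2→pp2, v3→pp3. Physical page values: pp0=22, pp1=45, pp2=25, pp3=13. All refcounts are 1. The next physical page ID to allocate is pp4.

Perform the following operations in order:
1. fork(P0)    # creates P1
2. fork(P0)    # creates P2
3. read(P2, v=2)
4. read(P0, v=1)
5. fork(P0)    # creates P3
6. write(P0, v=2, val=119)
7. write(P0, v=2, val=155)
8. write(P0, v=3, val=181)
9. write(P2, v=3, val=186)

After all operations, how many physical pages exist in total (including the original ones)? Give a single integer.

Op 1: fork(P0) -> P1. 4 ppages; refcounts: pp0:2 pp1:2 pp2:2 pp3:2
Op 2: fork(P0) -> P2. 4 ppages; refcounts: pp0:3 pp1:3 pp2:3 pp3:3
Op 3: read(P2, v2) -> 25. No state change.
Op 4: read(P0, v1) -> 45. No state change.
Op 5: fork(P0) -> P3. 4 ppages; refcounts: pp0:4 pp1:4 pp2:4 pp3:4
Op 6: write(P0, v2, 119). refcount(pp2)=4>1 -> COPY to pp4. 5 ppages; refcounts: pp0:4 pp1:4 pp2:3 pp3:4 pp4:1
Op 7: write(P0, v2, 155). refcount(pp4)=1 -> write in place. 5 ppages; refcounts: pp0:4 pp1:4 pp2:3 pp3:4 pp4:1
Op 8: write(P0, v3, 181). refcount(pp3)=4>1 -> COPY to pp5. 6 ppages; refcounts: pp0:4 pp1:4 pp2:3 pp3:3 pp4:1 pp5:1
Op 9: write(P2, v3, 186). refcount(pp3)=3>1 -> COPY to pp6. 7 ppages; refcounts: pp0:4 pp1:4 pp2:3 pp3:2 pp4:1 pp5:1 pp6:1

Answer: 7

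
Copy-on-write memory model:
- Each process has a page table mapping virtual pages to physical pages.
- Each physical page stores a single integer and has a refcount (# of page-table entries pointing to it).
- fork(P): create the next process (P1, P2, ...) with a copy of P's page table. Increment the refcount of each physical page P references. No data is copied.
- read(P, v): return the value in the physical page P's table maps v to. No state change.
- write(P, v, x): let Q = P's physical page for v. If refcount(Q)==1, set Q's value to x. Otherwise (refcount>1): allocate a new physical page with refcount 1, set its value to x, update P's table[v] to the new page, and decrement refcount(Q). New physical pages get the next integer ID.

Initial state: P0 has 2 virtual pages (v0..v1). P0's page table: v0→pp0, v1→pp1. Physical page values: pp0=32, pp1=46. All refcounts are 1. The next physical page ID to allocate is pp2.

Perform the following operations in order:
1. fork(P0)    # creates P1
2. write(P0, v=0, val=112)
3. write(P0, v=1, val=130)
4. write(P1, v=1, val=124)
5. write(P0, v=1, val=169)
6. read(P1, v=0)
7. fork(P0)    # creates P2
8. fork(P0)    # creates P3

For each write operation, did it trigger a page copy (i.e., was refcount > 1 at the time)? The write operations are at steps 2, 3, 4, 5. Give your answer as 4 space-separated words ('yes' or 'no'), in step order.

Op 1: fork(P0) -> P1. 2 ppages; refcounts: pp0:2 pp1:2
Op 2: write(P0, v0, 112). refcount(pp0)=2>1 -> COPY to pp2. 3 ppages; refcounts: pp0:1 pp1:2 pp2:1
Op 3: write(P0, v1, 130). refcount(pp1)=2>1 -> COPY to pp3. 4 ppages; refcounts: pp0:1 pp1:1 pp2:1 pp3:1
Op 4: write(P1, v1, 124). refcount(pp1)=1 -> write in place. 4 ppages; refcounts: pp0:1 pp1:1 pp2:1 pp3:1
Op 5: write(P0, v1, 169). refcount(pp3)=1 -> write in place. 4 ppages; refcounts: pp0:1 pp1:1 pp2:1 pp3:1
Op 6: read(P1, v0) -> 32. No state change.
Op 7: fork(P0) -> P2. 4 ppages; refcounts: pp0:1 pp1:1 pp2:2 pp3:2
Op 8: fork(P0) -> P3. 4 ppages; refcounts: pp0:1 pp1:1 pp2:3 pp3:3

yes yes no no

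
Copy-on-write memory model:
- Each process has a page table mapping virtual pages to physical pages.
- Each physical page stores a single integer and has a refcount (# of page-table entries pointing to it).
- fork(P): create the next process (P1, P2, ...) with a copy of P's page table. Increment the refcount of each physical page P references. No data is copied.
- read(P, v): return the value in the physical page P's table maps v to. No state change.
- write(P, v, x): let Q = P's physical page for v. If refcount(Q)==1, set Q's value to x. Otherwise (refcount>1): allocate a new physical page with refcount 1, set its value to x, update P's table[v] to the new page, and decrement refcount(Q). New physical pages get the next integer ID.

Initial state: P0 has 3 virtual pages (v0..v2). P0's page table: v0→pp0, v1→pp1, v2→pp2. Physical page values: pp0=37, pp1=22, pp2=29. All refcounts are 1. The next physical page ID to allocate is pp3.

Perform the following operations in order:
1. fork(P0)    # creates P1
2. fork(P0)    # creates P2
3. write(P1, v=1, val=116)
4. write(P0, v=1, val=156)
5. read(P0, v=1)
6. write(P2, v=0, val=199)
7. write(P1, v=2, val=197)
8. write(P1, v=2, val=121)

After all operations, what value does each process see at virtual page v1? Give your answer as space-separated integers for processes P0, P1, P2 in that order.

Op 1: fork(P0) -> P1. 3 ppages; refcounts: pp0:2 pp1:2 pp2:2
Op 2: fork(P0) -> P2. 3 ppages; refcounts: pp0:3 pp1:3 pp2:3
Op 3: write(P1, v1, 116). refcount(pp1)=3>1 -> COPY to pp3. 4 ppages; refcounts: pp0:3 pp1:2 pp2:3 pp3:1
Op 4: write(P0, v1, 156). refcount(pp1)=2>1 -> COPY to pp4. 5 ppages; refcounts: pp0:3 pp1:1 pp2:3 pp3:1 pp4:1
Op 5: read(P0, v1) -> 156. No state change.
Op 6: write(P2, v0, 199). refcount(pp0)=3>1 -> COPY to pp5. 6 ppages; refcounts: pp0:2 pp1:1 pp2:3 pp3:1 pp4:1 pp5:1
Op 7: write(P1, v2, 197). refcount(pp2)=3>1 -> COPY to pp6. 7 ppages; refcounts: pp0:2 pp1:1 pp2:2 pp3:1 pp4:1 pp5:1 pp6:1
Op 8: write(P1, v2, 121). refcount(pp6)=1 -> write in place. 7 ppages; refcounts: pp0:2 pp1:1 pp2:2 pp3:1 pp4:1 pp5:1 pp6:1
P0: v1 -> pp4 = 156
P1: v1 -> pp3 = 116
P2: v1 -> pp1 = 22

Answer: 156 116 22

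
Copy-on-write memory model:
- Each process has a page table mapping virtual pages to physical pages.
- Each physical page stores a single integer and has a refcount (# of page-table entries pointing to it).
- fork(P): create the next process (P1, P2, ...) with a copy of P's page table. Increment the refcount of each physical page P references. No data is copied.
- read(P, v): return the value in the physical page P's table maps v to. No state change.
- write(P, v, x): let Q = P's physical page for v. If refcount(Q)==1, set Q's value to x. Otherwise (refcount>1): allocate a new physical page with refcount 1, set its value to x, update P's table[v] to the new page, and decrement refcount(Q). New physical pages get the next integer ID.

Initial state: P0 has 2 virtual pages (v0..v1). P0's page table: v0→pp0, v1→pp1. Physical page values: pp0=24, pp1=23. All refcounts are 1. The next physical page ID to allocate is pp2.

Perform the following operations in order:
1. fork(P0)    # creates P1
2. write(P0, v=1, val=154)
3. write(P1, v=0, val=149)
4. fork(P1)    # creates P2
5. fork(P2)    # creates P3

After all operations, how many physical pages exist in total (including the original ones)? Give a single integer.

Op 1: fork(P0) -> P1. 2 ppages; refcounts: pp0:2 pp1:2
Op 2: write(P0, v1, 154). refcount(pp1)=2>1 -> COPY to pp2. 3 ppages; refcounts: pp0:2 pp1:1 pp2:1
Op 3: write(P1, v0, 149). refcount(pp0)=2>1 -> COPY to pp3. 4 ppages; refcounts: pp0:1 pp1:1 pp2:1 pp3:1
Op 4: fork(P1) -> P2. 4 ppages; refcounts: pp0:1 pp1:2 pp2:1 pp3:2
Op 5: fork(P2) -> P3. 4 ppages; refcounts: pp0:1 pp1:3 pp2:1 pp3:3

Answer: 4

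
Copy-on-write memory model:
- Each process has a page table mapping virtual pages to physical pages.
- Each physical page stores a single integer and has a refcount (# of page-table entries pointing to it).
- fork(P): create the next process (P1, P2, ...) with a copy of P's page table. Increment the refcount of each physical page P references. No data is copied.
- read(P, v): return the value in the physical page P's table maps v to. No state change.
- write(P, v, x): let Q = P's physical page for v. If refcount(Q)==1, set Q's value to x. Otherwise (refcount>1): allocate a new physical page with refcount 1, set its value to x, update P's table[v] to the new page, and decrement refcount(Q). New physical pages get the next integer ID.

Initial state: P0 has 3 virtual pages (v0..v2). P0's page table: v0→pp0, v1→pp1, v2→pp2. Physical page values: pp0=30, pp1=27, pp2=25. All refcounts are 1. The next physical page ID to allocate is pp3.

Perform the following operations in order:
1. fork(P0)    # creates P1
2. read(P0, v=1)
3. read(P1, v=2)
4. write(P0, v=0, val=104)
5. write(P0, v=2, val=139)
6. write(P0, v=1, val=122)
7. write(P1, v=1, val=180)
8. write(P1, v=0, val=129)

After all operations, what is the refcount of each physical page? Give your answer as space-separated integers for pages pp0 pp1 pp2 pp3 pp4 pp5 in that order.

Op 1: fork(P0) -> P1. 3 ppages; refcounts: pp0:2 pp1:2 pp2:2
Op 2: read(P0, v1) -> 27. No state change.
Op 3: read(P1, v2) -> 25. No state change.
Op 4: write(P0, v0, 104). refcount(pp0)=2>1 -> COPY to pp3. 4 ppages; refcounts: pp0:1 pp1:2 pp2:2 pp3:1
Op 5: write(P0, v2, 139). refcount(pp2)=2>1 -> COPY to pp4. 5 ppages; refcounts: pp0:1 pp1:2 pp2:1 pp3:1 pp4:1
Op 6: write(P0, v1, 122). refcount(pp1)=2>1 -> COPY to pp5. 6 ppages; refcounts: pp0:1 pp1:1 pp2:1 pp3:1 pp4:1 pp5:1
Op 7: write(P1, v1, 180). refcount(pp1)=1 -> write in place. 6 ppages; refcounts: pp0:1 pp1:1 pp2:1 pp3:1 pp4:1 pp5:1
Op 8: write(P1, v0, 129). refcount(pp0)=1 -> write in place. 6 ppages; refcounts: pp0:1 pp1:1 pp2:1 pp3:1 pp4:1 pp5:1

Answer: 1 1 1 1 1 1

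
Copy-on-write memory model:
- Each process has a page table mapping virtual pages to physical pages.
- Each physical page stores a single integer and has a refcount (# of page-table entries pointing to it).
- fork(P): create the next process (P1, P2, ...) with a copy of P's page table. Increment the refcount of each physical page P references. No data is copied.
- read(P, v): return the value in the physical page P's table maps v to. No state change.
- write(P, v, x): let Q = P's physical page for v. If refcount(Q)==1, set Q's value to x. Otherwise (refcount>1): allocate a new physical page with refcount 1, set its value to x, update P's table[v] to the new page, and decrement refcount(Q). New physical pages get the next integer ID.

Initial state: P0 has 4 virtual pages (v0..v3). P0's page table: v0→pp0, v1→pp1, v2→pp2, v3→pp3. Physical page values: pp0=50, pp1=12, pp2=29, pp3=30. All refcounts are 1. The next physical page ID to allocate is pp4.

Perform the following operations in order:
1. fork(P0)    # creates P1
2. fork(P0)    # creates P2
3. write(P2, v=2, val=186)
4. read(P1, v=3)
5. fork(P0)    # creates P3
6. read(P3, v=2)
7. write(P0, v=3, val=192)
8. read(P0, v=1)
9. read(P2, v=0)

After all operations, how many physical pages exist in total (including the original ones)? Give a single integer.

Answer: 6

Derivation:
Op 1: fork(P0) -> P1. 4 ppages; refcounts: pp0:2 pp1:2 pp2:2 pp3:2
Op 2: fork(P0) -> P2. 4 ppages; refcounts: pp0:3 pp1:3 pp2:3 pp3:3
Op 3: write(P2, v2, 186). refcount(pp2)=3>1 -> COPY to pp4. 5 ppages; refcounts: pp0:3 pp1:3 pp2:2 pp3:3 pp4:1
Op 4: read(P1, v3) -> 30. No state change.
Op 5: fork(P0) -> P3. 5 ppages; refcounts: pp0:4 pp1:4 pp2:3 pp3:4 pp4:1
Op 6: read(P3, v2) -> 29. No state change.
Op 7: write(P0, v3, 192). refcount(pp3)=4>1 -> COPY to pp5. 6 ppages; refcounts: pp0:4 pp1:4 pp2:3 pp3:3 pp4:1 pp5:1
Op 8: read(P0, v1) -> 12. No state change.
Op 9: read(P2, v0) -> 50. No state change.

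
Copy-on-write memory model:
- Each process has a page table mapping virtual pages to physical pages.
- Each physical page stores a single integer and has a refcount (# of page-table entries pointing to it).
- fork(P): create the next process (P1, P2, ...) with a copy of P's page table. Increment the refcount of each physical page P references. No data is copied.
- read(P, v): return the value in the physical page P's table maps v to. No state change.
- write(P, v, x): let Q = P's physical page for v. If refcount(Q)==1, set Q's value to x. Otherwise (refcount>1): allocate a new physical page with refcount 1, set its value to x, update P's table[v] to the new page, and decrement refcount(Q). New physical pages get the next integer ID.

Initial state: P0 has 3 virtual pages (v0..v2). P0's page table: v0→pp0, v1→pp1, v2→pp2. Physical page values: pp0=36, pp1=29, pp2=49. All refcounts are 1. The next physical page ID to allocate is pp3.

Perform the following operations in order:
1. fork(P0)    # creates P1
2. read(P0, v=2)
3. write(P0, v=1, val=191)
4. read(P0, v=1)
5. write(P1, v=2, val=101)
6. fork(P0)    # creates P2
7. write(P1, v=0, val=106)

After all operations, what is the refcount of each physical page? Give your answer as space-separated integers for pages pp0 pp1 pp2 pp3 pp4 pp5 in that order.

Op 1: fork(P0) -> P1. 3 ppages; refcounts: pp0:2 pp1:2 pp2:2
Op 2: read(P0, v2) -> 49. No state change.
Op 3: write(P0, v1, 191). refcount(pp1)=2>1 -> COPY to pp3. 4 ppages; refcounts: pp0:2 pp1:1 pp2:2 pp3:1
Op 4: read(P0, v1) -> 191. No state change.
Op 5: write(P1, v2, 101). refcount(pp2)=2>1 -> COPY to pp4. 5 ppages; refcounts: pp0:2 pp1:1 pp2:1 pp3:1 pp4:1
Op 6: fork(P0) -> P2. 5 ppages; refcounts: pp0:3 pp1:1 pp2:2 pp3:2 pp4:1
Op 7: write(P1, v0, 106). refcount(pp0)=3>1 -> COPY to pp5. 6 ppages; refcounts: pp0:2 pp1:1 pp2:2 pp3:2 pp4:1 pp5:1

Answer: 2 1 2 2 1 1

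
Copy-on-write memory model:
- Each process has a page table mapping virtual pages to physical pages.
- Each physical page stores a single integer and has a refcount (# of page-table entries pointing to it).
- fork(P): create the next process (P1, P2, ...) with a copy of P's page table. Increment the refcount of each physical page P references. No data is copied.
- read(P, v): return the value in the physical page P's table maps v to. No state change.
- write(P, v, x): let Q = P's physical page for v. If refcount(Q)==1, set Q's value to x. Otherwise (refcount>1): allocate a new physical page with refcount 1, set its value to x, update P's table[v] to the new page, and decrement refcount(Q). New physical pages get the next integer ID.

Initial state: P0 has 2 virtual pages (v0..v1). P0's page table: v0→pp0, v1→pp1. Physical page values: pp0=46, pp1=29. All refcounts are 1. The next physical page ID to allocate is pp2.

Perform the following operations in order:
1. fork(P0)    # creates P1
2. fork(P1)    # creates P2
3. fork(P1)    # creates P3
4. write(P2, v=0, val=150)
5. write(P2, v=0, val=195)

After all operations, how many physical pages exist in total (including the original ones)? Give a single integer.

Op 1: fork(P0) -> P1. 2 ppages; refcounts: pp0:2 pp1:2
Op 2: fork(P1) -> P2. 2 ppages; refcounts: pp0:3 pp1:3
Op 3: fork(P1) -> P3. 2 ppages; refcounts: pp0:4 pp1:4
Op 4: write(P2, v0, 150). refcount(pp0)=4>1 -> COPY to pp2. 3 ppages; refcounts: pp0:3 pp1:4 pp2:1
Op 5: write(P2, v0, 195). refcount(pp2)=1 -> write in place. 3 ppages; refcounts: pp0:3 pp1:4 pp2:1

Answer: 3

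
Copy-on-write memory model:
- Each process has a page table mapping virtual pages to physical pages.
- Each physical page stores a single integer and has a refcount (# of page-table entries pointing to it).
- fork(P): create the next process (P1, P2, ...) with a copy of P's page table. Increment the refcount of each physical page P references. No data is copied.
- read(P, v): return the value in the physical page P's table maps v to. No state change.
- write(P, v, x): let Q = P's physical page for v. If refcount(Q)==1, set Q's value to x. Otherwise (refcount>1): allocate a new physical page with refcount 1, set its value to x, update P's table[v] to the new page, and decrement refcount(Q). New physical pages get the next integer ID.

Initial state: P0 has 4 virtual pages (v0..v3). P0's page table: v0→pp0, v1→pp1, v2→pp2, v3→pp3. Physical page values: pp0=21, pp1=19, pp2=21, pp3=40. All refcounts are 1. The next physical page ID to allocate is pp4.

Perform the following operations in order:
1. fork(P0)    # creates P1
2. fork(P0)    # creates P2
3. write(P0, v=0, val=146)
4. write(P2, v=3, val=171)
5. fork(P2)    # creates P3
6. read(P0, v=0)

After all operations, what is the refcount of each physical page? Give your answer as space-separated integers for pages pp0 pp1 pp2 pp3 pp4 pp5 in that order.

Op 1: fork(P0) -> P1. 4 ppages; refcounts: pp0:2 pp1:2 pp2:2 pp3:2
Op 2: fork(P0) -> P2. 4 ppages; refcounts: pp0:3 pp1:3 pp2:3 pp3:3
Op 3: write(P0, v0, 146). refcount(pp0)=3>1 -> COPY to pp4. 5 ppages; refcounts: pp0:2 pp1:3 pp2:3 pp3:3 pp4:1
Op 4: write(P2, v3, 171). refcount(pp3)=3>1 -> COPY to pp5. 6 ppages; refcounts: pp0:2 pp1:3 pp2:3 pp3:2 pp4:1 pp5:1
Op 5: fork(P2) -> P3. 6 ppages; refcounts: pp0:3 pp1:4 pp2:4 pp3:2 pp4:1 pp5:2
Op 6: read(P0, v0) -> 146. No state change.

Answer: 3 4 4 2 1 2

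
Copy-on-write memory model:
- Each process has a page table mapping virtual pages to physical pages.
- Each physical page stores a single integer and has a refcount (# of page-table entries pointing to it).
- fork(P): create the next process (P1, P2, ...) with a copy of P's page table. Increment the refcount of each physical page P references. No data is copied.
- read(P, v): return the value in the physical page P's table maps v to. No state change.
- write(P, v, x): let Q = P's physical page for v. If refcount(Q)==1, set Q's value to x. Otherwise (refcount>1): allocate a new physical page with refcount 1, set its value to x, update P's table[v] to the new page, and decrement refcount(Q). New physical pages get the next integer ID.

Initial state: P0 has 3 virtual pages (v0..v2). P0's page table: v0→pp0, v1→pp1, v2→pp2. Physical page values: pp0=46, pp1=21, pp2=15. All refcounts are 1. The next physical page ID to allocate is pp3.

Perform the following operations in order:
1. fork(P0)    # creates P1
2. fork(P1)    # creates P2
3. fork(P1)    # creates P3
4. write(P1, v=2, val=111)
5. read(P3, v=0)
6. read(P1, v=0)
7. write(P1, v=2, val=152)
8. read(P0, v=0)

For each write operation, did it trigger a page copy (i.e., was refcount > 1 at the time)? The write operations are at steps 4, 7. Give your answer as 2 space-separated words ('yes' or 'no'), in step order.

Op 1: fork(P0) -> P1. 3 ppages; refcounts: pp0:2 pp1:2 pp2:2
Op 2: fork(P1) -> P2. 3 ppages; refcounts: pp0:3 pp1:3 pp2:3
Op 3: fork(P1) -> P3. 3 ppages; refcounts: pp0:4 pp1:4 pp2:4
Op 4: write(P1, v2, 111). refcount(pp2)=4>1 -> COPY to pp3. 4 ppages; refcounts: pp0:4 pp1:4 pp2:3 pp3:1
Op 5: read(P3, v0) -> 46. No state change.
Op 6: read(P1, v0) -> 46. No state change.
Op 7: write(P1, v2, 152). refcount(pp3)=1 -> write in place. 4 ppages; refcounts: pp0:4 pp1:4 pp2:3 pp3:1
Op 8: read(P0, v0) -> 46. No state change.

yes no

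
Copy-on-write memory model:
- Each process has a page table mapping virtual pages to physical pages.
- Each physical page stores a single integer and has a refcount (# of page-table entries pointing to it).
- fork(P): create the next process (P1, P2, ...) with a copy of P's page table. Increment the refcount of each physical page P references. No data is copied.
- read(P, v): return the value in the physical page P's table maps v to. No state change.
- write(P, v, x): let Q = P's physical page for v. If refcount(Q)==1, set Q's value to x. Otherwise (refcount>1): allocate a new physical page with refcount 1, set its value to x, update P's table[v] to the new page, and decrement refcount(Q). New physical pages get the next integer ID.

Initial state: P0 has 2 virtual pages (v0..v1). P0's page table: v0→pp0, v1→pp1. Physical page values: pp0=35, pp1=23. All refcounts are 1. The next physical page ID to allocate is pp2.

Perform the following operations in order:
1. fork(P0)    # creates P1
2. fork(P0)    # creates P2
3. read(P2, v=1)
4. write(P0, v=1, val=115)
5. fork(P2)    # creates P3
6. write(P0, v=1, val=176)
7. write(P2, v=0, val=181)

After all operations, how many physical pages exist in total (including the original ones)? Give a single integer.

Answer: 4

Derivation:
Op 1: fork(P0) -> P1. 2 ppages; refcounts: pp0:2 pp1:2
Op 2: fork(P0) -> P2. 2 ppages; refcounts: pp0:3 pp1:3
Op 3: read(P2, v1) -> 23. No state change.
Op 4: write(P0, v1, 115). refcount(pp1)=3>1 -> COPY to pp2. 3 ppages; refcounts: pp0:3 pp1:2 pp2:1
Op 5: fork(P2) -> P3. 3 ppages; refcounts: pp0:4 pp1:3 pp2:1
Op 6: write(P0, v1, 176). refcount(pp2)=1 -> write in place. 3 ppages; refcounts: pp0:4 pp1:3 pp2:1
Op 7: write(P2, v0, 181). refcount(pp0)=4>1 -> COPY to pp3. 4 ppages; refcounts: pp0:3 pp1:3 pp2:1 pp3:1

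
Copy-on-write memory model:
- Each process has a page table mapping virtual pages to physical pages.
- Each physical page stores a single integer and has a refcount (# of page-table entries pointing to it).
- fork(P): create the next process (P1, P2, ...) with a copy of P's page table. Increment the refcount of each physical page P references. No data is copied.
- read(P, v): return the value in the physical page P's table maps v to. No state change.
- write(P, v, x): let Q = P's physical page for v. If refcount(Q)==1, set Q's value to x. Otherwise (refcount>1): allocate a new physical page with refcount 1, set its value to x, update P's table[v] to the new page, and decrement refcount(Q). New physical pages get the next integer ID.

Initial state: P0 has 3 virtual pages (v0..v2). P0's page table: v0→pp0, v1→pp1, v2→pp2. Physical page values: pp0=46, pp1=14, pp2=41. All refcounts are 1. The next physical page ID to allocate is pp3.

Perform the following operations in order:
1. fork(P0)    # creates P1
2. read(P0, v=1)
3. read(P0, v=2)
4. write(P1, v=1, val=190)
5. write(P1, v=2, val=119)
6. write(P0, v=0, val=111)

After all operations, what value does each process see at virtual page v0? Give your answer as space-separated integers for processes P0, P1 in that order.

Op 1: fork(P0) -> P1. 3 ppages; refcounts: pp0:2 pp1:2 pp2:2
Op 2: read(P0, v1) -> 14. No state change.
Op 3: read(P0, v2) -> 41. No state change.
Op 4: write(P1, v1, 190). refcount(pp1)=2>1 -> COPY to pp3. 4 ppages; refcounts: pp0:2 pp1:1 pp2:2 pp3:1
Op 5: write(P1, v2, 119). refcount(pp2)=2>1 -> COPY to pp4. 5 ppages; refcounts: pp0:2 pp1:1 pp2:1 pp3:1 pp4:1
Op 6: write(P0, v0, 111). refcount(pp0)=2>1 -> COPY to pp5. 6 ppages; refcounts: pp0:1 pp1:1 pp2:1 pp3:1 pp4:1 pp5:1
P0: v0 -> pp5 = 111
P1: v0 -> pp0 = 46

Answer: 111 46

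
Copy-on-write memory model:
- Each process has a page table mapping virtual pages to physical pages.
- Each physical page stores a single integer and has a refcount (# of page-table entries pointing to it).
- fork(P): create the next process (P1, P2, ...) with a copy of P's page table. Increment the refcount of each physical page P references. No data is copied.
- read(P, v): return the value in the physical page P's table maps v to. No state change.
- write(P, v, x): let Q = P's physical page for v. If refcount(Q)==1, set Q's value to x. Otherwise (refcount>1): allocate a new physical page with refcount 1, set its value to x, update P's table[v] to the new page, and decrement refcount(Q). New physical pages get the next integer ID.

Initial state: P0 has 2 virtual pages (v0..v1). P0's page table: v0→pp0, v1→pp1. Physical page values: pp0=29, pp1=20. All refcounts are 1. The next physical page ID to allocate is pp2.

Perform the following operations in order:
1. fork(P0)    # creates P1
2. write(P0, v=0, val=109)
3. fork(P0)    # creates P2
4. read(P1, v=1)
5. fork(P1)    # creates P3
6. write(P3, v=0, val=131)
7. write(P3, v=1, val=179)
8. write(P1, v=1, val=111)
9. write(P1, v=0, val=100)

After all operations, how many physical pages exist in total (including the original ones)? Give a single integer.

Op 1: fork(P0) -> P1. 2 ppages; refcounts: pp0:2 pp1:2
Op 2: write(P0, v0, 109). refcount(pp0)=2>1 -> COPY to pp2. 3 ppages; refcounts: pp0:1 pp1:2 pp2:1
Op 3: fork(P0) -> P2. 3 ppages; refcounts: pp0:1 pp1:3 pp2:2
Op 4: read(P1, v1) -> 20. No state change.
Op 5: fork(P1) -> P3. 3 ppages; refcounts: pp0:2 pp1:4 pp2:2
Op 6: write(P3, v0, 131). refcount(pp0)=2>1 -> COPY to pp3. 4 ppages; refcounts: pp0:1 pp1:4 pp2:2 pp3:1
Op 7: write(P3, v1, 179). refcount(pp1)=4>1 -> COPY to pp4. 5 ppages; refcounts: pp0:1 pp1:3 pp2:2 pp3:1 pp4:1
Op 8: write(P1, v1, 111). refcount(pp1)=3>1 -> COPY to pp5. 6 ppages; refcounts: pp0:1 pp1:2 pp2:2 pp3:1 pp4:1 pp5:1
Op 9: write(P1, v0, 100). refcount(pp0)=1 -> write in place. 6 ppages; refcounts: pp0:1 pp1:2 pp2:2 pp3:1 pp4:1 pp5:1

Answer: 6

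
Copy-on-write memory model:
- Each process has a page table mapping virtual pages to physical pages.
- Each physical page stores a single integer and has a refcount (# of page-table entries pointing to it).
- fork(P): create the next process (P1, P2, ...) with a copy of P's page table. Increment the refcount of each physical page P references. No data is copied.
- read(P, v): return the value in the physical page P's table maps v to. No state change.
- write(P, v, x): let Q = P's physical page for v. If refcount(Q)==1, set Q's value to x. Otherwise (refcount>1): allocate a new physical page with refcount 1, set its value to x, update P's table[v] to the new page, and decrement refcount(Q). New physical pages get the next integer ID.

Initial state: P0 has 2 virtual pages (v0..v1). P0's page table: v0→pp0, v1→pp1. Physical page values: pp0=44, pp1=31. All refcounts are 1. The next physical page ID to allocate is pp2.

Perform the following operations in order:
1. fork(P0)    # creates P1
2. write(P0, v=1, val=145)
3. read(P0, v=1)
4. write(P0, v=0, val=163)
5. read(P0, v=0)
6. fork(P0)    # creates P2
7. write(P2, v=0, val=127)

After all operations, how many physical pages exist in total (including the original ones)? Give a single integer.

Answer: 5

Derivation:
Op 1: fork(P0) -> P1. 2 ppages; refcounts: pp0:2 pp1:2
Op 2: write(P0, v1, 145). refcount(pp1)=2>1 -> COPY to pp2. 3 ppages; refcounts: pp0:2 pp1:1 pp2:1
Op 3: read(P0, v1) -> 145. No state change.
Op 4: write(P0, v0, 163). refcount(pp0)=2>1 -> COPY to pp3. 4 ppages; refcounts: pp0:1 pp1:1 pp2:1 pp3:1
Op 5: read(P0, v0) -> 163. No state change.
Op 6: fork(P0) -> P2. 4 ppages; refcounts: pp0:1 pp1:1 pp2:2 pp3:2
Op 7: write(P2, v0, 127). refcount(pp3)=2>1 -> COPY to pp4. 5 ppages; refcounts: pp0:1 pp1:1 pp2:2 pp3:1 pp4:1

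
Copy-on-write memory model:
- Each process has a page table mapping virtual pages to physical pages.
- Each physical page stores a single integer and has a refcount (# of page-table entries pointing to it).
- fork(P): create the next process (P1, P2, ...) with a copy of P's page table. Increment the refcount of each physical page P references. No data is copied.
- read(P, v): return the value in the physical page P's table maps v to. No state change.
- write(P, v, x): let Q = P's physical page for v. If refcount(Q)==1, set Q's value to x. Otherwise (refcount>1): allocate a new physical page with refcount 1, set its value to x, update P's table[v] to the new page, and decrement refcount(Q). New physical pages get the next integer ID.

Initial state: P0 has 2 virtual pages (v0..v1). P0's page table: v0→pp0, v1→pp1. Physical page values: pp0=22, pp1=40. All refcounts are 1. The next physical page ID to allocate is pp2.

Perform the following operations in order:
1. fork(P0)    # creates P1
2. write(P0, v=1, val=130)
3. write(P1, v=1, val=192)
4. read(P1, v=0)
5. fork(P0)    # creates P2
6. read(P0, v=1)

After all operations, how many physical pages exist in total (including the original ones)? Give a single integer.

Op 1: fork(P0) -> P1. 2 ppages; refcounts: pp0:2 pp1:2
Op 2: write(P0, v1, 130). refcount(pp1)=2>1 -> COPY to pp2. 3 ppages; refcounts: pp0:2 pp1:1 pp2:1
Op 3: write(P1, v1, 192). refcount(pp1)=1 -> write in place. 3 ppages; refcounts: pp0:2 pp1:1 pp2:1
Op 4: read(P1, v0) -> 22. No state change.
Op 5: fork(P0) -> P2. 3 ppages; refcounts: pp0:3 pp1:1 pp2:2
Op 6: read(P0, v1) -> 130. No state change.

Answer: 3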